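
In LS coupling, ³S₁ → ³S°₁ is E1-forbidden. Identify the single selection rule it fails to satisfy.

Initial level: S=1, L=0, J=1, parity even. Final level: S=1, L=0, J=1, parity odd.
ΔS = 0: S: 1 → 1 — passes.
ΔL = 0, ±1 (not L=0↔0): L: 0 → 0, ΔL = +0 — fails.
Parity must change: even → odd — passes.
ΔJ = 0, ±1 (not J=0↔0): J: 1 → 1, ΔJ = +0 — passes.

the L=0 ↔ L=0 exclusion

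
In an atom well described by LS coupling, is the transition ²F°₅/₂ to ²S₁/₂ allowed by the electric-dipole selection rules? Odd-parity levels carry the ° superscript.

Parity must change: odd → even — satisfied.
ΔS = 0: S: 1/2 → 1/2 — satisfied.
ΔL = 0, ±1 (not L=0↔0): L: 3 → 0, ΔL = -3 — violated.
ΔJ = 0, ±1 (not J=0↔0): J: 5/2 → 1/2, ΔJ = -2 — violated.
Rule(s) violated: ΔL, ΔJ.

forbidden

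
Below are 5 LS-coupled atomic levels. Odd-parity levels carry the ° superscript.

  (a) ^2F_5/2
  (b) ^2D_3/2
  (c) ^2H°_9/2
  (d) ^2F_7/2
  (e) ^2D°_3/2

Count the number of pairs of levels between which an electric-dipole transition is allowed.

2

(a)–(b): forbidden (parity).
(a)–(c): forbidden (ΔL, ΔJ).
(a)–(d): forbidden (parity).
(a)–(e): allowed.
(b)–(c): forbidden (ΔL, ΔJ).
(b)–(d): forbidden (parity, ΔJ).
(b)–(e): allowed.
(c)–(d): forbidden (ΔL).
(c)–(e): forbidden (parity, ΔL, ΔJ).
(d)–(e): forbidden (ΔJ).
Allowed pairs: 2 of 10.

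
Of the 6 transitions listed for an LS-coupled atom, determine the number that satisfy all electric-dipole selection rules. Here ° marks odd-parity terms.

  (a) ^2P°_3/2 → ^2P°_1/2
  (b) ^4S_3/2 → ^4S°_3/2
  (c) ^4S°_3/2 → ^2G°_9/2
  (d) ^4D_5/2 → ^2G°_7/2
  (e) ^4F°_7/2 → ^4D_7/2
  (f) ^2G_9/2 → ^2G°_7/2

(a) forbidden (parity fails)
(b) forbidden (ΔL fails)
(c) forbidden (parity, ΔS, ΔL, ΔJ fail)
(d) forbidden (ΔS, ΔL fail)
(e) allowed
(f) allowed
Total allowed: 2 of 6.

2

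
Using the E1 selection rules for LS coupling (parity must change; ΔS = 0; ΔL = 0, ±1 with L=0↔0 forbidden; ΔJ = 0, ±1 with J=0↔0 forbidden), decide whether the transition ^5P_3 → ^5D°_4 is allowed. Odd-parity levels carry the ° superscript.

Initial level: S=2, L=1, J=3, parity even. Final level: S=2, L=2, J=4, parity odd.
ΔS = 0: S: 2 → 2 — passes.
ΔJ = 0, ±1 (not J=0↔0): J: 3 → 4, ΔJ = +1 — passes.
Parity must change: even → odd — passes.
ΔL = 0, ±1 (not L=0↔0): L: 1 → 2, ΔL = +1 — passes.
All four E1 rules are satisfied.

allowed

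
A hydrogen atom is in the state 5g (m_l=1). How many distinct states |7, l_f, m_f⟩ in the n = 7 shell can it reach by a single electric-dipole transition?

6

E1 requires Δl = ±1, so l_f ∈ {3, 5}; with 0 ≤ l_f ≤ n_f−1 = 6, the allowed l_f values are {3, 5}.
For l_f = 3: m_f ∈ {m_i−1, m_i, m_i+1} ∩ [−3, 3] = {0, 1, 2} → 3 states.
For l_f = 5: m_f ∈ {m_i−1, m_i, m_i+1} ∩ [−5, 5] = {0, 1, 2} → 3 states.
Total: 6.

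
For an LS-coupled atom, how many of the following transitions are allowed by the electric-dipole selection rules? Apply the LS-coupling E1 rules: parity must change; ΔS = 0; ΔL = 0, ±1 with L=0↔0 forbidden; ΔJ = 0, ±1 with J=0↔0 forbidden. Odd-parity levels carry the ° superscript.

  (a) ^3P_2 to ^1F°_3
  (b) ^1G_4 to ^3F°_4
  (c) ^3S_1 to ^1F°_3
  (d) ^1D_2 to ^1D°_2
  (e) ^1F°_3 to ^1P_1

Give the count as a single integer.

1

(a) forbidden (ΔS, ΔL fail)
(b) forbidden (ΔS fails)
(c) forbidden (ΔS, ΔL, ΔJ fail)
(d) allowed
(e) forbidden (ΔL, ΔJ fail)
Total allowed: 1 of 5.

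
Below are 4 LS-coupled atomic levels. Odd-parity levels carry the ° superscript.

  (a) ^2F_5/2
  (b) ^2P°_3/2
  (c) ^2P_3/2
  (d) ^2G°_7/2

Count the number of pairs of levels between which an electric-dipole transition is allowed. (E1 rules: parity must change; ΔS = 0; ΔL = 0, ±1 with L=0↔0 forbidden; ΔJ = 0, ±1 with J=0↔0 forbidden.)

2

(a)–(b): forbidden (ΔL).
(a)–(c): forbidden (parity, ΔL).
(a)–(d): allowed.
(b)–(c): allowed.
(b)–(d): forbidden (parity, ΔL, ΔJ).
(c)–(d): forbidden (ΔL, ΔJ).
Allowed pairs: 2 of 6.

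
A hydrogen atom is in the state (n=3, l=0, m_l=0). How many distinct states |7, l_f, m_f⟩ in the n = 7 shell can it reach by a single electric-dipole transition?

3

E1 requires Δl = ±1, so l_f ∈ {-1, 1}; with 0 ≤ l_f ≤ n_f−1 = 6, the allowed l_f values are {1}.
For l_f = 1: m_f ∈ {m_i−1, m_i, m_i+1} ∩ [−1, 1] = {-1, 0, 1} → 3 states.
Total: 3.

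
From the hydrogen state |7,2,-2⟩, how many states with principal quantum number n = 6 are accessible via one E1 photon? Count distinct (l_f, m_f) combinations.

E1 requires Δl = ±1, so l_f ∈ {1, 3}; with 0 ≤ l_f ≤ n_f−1 = 5, the allowed l_f values are {1, 3}.
For l_f = 1: m_f ∈ {m_i−1, m_i, m_i+1} ∩ [−1, 1] = {-1} → 1 state.
For l_f = 3: m_f ∈ {m_i−1, m_i, m_i+1} ∩ [−3, 3] = {-3, -2, -1} → 3 states.
Total: 4.

4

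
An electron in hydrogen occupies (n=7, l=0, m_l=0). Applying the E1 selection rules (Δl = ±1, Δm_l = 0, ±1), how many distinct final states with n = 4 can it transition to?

3

E1 requires Δl = ±1, so l_f ∈ {-1, 1}; with 0 ≤ l_f ≤ n_f−1 = 3, the allowed l_f values are {1}.
For l_f = 1: m_f ∈ {m_i−1, m_i, m_i+1} ∩ [−1, 1] = {-1, 0, 1} → 3 states.
Total: 3.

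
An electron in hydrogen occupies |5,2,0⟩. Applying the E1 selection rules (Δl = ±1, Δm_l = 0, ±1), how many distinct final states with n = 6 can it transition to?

E1 requires Δl = ±1, so l_f ∈ {1, 3}; with 0 ≤ l_f ≤ n_f−1 = 5, the allowed l_f values are {1, 3}.
For l_f = 1: m_f ∈ {m_i−1, m_i, m_i+1} ∩ [−1, 1] = {-1, 0, 1} → 3 states.
For l_f = 3: m_f ∈ {m_i−1, m_i, m_i+1} ∩ [−3, 3] = {-1, 0, 1} → 3 states.
Total: 6.

6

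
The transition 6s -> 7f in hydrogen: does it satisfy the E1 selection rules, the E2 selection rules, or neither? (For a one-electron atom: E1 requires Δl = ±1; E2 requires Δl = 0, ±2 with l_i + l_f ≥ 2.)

Δl = 3 − 0 = +3; l_i + l_f = 3.
E1 (Δl = ±1): not satisfied.
E2 (Δl = 0,±2, l_i+l_f ≥ 2): not satisfied.

neither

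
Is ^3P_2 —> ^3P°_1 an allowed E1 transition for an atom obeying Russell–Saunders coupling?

allowed

Initial level: S=1, L=1, J=2, parity even. Final level: S=1, L=1, J=1, parity odd.
Parity must change: even → odd — ok.
ΔS = 0: S: 1 → 1 — ok.
ΔL = 0, ±1 (not L=0↔0): L: 1 → 1, ΔL = +0 — ok.
ΔJ = 0, ±1 (not J=0↔0): J: 2 → 1, ΔJ = -1 — ok.
All four E1 rules are satisfied.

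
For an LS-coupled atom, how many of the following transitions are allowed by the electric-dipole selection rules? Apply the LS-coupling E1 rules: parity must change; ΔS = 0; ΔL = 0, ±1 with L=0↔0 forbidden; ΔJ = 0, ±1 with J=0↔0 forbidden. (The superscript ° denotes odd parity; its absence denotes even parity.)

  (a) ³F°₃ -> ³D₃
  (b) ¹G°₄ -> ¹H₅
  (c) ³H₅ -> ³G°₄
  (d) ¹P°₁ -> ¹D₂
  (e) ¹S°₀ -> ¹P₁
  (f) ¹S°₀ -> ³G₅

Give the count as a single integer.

(a) allowed
(b) allowed
(c) allowed
(d) allowed
(e) allowed
(f) forbidden (ΔS, ΔL, ΔJ fail)
Total allowed: 5 of 6.

5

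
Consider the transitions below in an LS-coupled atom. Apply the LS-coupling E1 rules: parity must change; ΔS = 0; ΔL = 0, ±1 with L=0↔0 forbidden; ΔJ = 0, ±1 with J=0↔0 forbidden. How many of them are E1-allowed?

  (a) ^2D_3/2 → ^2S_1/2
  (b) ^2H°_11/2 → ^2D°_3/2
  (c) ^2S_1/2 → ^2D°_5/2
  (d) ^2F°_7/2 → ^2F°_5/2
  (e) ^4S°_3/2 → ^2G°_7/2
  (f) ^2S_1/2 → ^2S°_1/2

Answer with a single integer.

(a) forbidden (parity, ΔL fail)
(b) forbidden (parity, ΔL, ΔJ fail)
(c) forbidden (ΔL, ΔJ fail)
(d) forbidden (parity fails)
(e) forbidden (parity, ΔS, ΔL, ΔJ fail)
(f) forbidden (ΔL fails)
Total allowed: 0 of 6.

0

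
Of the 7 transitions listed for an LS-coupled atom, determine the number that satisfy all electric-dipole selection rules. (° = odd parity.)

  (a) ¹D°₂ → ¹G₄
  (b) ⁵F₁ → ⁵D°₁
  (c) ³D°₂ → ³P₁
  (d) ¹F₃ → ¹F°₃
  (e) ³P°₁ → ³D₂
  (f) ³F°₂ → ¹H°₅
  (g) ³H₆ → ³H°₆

(a) forbidden (ΔL, ΔJ fail)
(b) allowed
(c) allowed
(d) allowed
(e) allowed
(f) forbidden (parity, ΔS, ΔL, ΔJ fail)
(g) allowed
Total allowed: 5 of 7.

5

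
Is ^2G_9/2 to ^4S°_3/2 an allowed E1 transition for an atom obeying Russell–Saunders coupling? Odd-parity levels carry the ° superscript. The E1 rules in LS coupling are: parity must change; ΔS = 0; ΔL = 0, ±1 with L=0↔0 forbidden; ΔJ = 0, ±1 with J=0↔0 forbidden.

forbidden

Initial level: S=1/2, L=4, J=9/2, parity even. Final level: S=3/2, L=0, J=3/2, parity odd.
ΔL = 0, ±1 (not L=0↔0): L: 4 → 0, ΔL = -4 — ✗.
ΔJ = 0, ±1 (not J=0↔0): J: 9/2 → 3/2, ΔJ = -3 — ✗.
Parity must change: even → odd — ✓.
ΔS = 0: S: 1/2 → 3/2 — ✗.
Rule(s) violated: ΔS, ΔL, ΔJ.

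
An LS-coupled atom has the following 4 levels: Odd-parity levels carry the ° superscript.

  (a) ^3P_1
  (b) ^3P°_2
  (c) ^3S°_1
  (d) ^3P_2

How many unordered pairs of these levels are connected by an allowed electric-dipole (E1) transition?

4

(a)–(b): allowed.
(a)–(c): allowed.
(a)–(d): forbidden (parity).
(b)–(c): forbidden (parity).
(b)–(d): allowed.
(c)–(d): allowed.
Allowed pairs: 4 of 6.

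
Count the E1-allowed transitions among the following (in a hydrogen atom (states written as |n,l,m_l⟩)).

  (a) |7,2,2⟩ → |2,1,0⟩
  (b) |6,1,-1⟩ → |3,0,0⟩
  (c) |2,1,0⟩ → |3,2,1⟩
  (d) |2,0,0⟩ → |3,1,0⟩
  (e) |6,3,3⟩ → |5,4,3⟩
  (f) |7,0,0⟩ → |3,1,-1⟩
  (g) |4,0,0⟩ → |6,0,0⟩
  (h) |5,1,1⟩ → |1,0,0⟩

6

(a) forbidden — Δm_l = -2 (E1 requires Δm_l = 0, ±1)
(b) allowed
(c) allowed
(d) allowed
(e) allowed
(f) allowed
(g) forbidden — Δl = +0 (E1 requires Δl = ±1)
(h) allowed
Total allowed: 6 of 8.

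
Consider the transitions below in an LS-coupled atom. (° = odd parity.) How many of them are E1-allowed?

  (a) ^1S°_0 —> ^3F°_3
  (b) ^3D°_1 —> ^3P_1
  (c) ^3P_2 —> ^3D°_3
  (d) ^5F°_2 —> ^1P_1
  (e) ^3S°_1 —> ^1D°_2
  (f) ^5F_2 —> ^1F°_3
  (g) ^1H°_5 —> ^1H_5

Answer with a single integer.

3

(a) forbidden (parity, ΔS, ΔL, ΔJ fail)
(b) allowed
(c) allowed
(d) forbidden (ΔS, ΔL fail)
(e) forbidden (parity, ΔS, ΔL fail)
(f) forbidden (ΔS fails)
(g) allowed
Total allowed: 3 of 7.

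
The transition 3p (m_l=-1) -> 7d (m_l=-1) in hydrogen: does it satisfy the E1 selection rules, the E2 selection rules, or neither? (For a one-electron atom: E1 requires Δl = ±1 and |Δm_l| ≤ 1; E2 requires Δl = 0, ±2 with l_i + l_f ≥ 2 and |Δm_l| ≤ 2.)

Δl = 2 − 1 = +1; l_i + l_f = 3.
Δm_l = +0.
E1 (Δl = ±1, |Δm_l| ≤ 1): satisfied.
E2 (Δl = 0,±2, l_i+l_f ≥ 2, |Δm_l| ≤ 2): not satisfied.

E1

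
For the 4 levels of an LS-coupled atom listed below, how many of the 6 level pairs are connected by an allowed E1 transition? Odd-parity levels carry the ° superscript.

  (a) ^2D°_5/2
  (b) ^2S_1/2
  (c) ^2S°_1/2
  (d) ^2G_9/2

0

(a)–(b): forbidden (ΔL, ΔJ).
(a)–(c): forbidden (parity, ΔL, ΔJ).
(a)–(d): forbidden (ΔL, ΔJ).
(b)–(c): forbidden (ΔL).
(b)–(d): forbidden (parity, ΔL, ΔJ).
(c)–(d): forbidden (ΔL, ΔJ).
Allowed pairs: 0 of 6.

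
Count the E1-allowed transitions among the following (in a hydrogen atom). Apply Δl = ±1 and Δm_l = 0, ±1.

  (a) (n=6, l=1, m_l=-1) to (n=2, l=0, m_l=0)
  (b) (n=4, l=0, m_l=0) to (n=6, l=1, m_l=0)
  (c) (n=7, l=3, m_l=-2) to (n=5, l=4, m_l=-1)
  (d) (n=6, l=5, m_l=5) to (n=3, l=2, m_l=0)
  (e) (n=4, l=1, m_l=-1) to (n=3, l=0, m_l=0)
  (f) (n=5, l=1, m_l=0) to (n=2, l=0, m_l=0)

(a) allowed
(b) allowed
(c) allowed
(d) forbidden — Δl = -3 (E1 requires Δl = ±1); Δm_l = -5 (E1 requires Δm_l = 0, ±1)
(e) allowed
(f) allowed
Total allowed: 5 of 6.

5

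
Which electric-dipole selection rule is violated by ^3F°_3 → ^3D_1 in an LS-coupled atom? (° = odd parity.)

the ΔJ = 0, ±1 rule

Initial level: S=1, L=3, J=3, parity odd. Final level: S=1, L=2, J=1, parity even.
Parity must change: odd → even — satisfied.
ΔJ = 0, ±1 (not J=0↔0): J: 3 → 1, ΔJ = -2 — violated.
ΔL = 0, ±1 (not L=0↔0): L: 3 → 2, ΔL = -1 — satisfied.
ΔS = 0: S: 1 → 1 — satisfied.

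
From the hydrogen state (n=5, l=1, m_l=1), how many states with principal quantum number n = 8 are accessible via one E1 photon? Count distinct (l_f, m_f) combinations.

E1 requires Δl = ±1, so l_f ∈ {0, 2}; with 0 ≤ l_f ≤ n_f−1 = 7, the allowed l_f values are {0, 2}.
For l_f = 0: m_f ∈ {m_i−1, m_i, m_i+1} ∩ [−0, 0] = {0} → 1 state.
For l_f = 2: m_f ∈ {m_i−1, m_i, m_i+1} ∩ [−2, 2] = {0, 1, 2} → 3 states.
Total: 4.

4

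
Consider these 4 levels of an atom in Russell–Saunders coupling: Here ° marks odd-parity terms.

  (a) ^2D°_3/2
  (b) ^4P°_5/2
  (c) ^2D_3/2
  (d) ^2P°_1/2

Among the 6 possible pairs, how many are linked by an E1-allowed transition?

2

(a)–(b): forbidden (parity, ΔS).
(a)–(c): allowed.
(a)–(d): forbidden (parity).
(b)–(c): forbidden (ΔS).
(b)–(d): forbidden (parity, ΔS, ΔJ).
(c)–(d): allowed.
Allowed pairs: 2 of 6.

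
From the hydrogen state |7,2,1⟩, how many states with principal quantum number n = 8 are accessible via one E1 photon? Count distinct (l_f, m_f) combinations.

5

E1 requires Δl = ±1, so l_f ∈ {1, 3}; with 0 ≤ l_f ≤ n_f−1 = 7, the allowed l_f values are {1, 3}.
For l_f = 1: m_f ∈ {m_i−1, m_i, m_i+1} ∩ [−1, 1] = {0, 1} → 2 states.
For l_f = 3: m_f ∈ {m_i−1, m_i, m_i+1} ∩ [−3, 3] = {0, 1, 2} → 3 states.
Total: 5.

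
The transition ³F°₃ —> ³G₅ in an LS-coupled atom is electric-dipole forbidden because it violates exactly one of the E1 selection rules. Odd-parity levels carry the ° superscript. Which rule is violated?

Reading off the term symbols: S 1→1, L 3→4, J 3→5, parity odd→even.
Parity must change: odd → even — passes.
ΔJ = 0, ±1 (not J=0↔0): J: 3 → 5, ΔJ = +2 — fails.
ΔL = 0, ±1 (not L=0↔0): L: 3 → 4, ΔL = +1 — passes.
ΔS = 0: S: 1 → 1 — passes.

the ΔJ = 0, ±1 rule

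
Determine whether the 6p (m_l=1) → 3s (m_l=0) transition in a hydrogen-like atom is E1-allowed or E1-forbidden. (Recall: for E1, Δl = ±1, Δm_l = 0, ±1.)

l: 1 → 0 (Δl = -1). Δl = ±1 passes.
Δm_l = 0 − (1) = -1. E1 requires Δm_l = 0, ±1: passes.
All E1 selection rules are satisfied.

allowed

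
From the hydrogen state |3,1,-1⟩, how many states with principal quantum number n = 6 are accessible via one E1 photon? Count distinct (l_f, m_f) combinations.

E1 requires Δl = ±1, so l_f ∈ {0, 2}; with 0 ≤ l_f ≤ n_f−1 = 5, the allowed l_f values are {0, 2}.
For l_f = 0: m_f ∈ {m_i−1, m_i, m_i+1} ∩ [−0, 0] = {0} → 1 state.
For l_f = 2: m_f ∈ {m_i−1, m_i, m_i+1} ∩ [−2, 2] = {-2, -1, 0} → 3 states.
Total: 4.

4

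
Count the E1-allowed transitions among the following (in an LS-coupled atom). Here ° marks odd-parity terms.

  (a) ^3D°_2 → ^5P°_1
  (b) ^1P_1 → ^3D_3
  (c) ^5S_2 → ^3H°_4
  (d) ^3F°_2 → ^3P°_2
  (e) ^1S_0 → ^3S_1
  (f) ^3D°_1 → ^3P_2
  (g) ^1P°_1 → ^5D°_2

1

(a) forbidden (parity, ΔS fail)
(b) forbidden (parity, ΔS, ΔJ fail)
(c) forbidden (ΔS, ΔL, ΔJ fail)
(d) forbidden (parity, ΔL fail)
(e) forbidden (parity, ΔS, ΔL fail)
(f) allowed
(g) forbidden (parity, ΔS fail)
Total allowed: 1 of 7.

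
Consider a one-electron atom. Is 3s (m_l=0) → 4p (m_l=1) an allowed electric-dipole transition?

Δl = 1 − 0 = +1; the E1 rule Δl = ±1 is ok.
m_l: 0 → 1 (Δm_l = +1). |Δm_l| ≤ 1 ok.
All E1 selection rules are satisfied.

allowed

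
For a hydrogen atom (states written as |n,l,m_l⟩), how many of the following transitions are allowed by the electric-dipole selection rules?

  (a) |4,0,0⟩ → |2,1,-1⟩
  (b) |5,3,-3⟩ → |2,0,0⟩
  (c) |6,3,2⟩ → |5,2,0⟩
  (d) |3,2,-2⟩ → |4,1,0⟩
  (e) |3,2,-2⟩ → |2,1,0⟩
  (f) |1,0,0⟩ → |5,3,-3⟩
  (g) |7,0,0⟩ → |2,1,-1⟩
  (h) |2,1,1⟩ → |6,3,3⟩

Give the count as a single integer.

(a) allowed
(b) forbidden — Δl = -3 (E1 requires Δl = ±1); Δm_l = +3 (E1 requires Δm_l = 0, ±1)
(c) forbidden — Δm_l = -2 (E1 requires Δm_l = 0, ±1)
(d) forbidden — Δm_l = +2 (E1 requires Δm_l = 0, ±1)
(e) forbidden — Δm_l = +2 (E1 requires Δm_l = 0, ±1)
(f) forbidden — Δl = +3 (E1 requires Δl = ±1); Δm_l = -3 (E1 requires Δm_l = 0, ±1)
(g) allowed
(h) forbidden — Δl = +2 (E1 requires Δl = ±1); Δm_l = +2 (E1 requires Δm_l = 0, ±1)
Total allowed: 2 of 8.

2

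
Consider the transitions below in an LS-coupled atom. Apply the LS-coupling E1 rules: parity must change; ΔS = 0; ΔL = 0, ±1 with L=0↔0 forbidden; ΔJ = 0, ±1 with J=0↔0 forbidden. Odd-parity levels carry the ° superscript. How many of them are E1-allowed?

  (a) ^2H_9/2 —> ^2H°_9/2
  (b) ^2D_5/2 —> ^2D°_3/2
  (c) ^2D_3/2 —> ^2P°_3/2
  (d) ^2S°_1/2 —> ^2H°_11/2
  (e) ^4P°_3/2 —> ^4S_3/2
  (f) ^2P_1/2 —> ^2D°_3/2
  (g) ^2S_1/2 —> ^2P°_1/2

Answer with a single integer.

6

(a) allowed
(b) allowed
(c) allowed
(d) forbidden (parity, ΔL, ΔJ fail)
(e) allowed
(f) allowed
(g) allowed
Total allowed: 6 of 7.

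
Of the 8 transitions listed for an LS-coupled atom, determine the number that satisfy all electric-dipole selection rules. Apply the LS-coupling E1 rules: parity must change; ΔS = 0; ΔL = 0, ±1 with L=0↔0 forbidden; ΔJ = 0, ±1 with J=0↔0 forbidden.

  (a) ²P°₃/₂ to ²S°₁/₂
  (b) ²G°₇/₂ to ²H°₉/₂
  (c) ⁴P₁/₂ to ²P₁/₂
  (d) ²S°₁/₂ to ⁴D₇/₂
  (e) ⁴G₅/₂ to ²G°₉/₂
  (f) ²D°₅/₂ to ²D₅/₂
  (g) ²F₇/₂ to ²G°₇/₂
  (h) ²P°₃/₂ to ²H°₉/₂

(a) forbidden (parity fails)
(b) forbidden (parity fails)
(c) forbidden (parity, ΔS fail)
(d) forbidden (ΔS, ΔL, ΔJ fail)
(e) forbidden (ΔS, ΔJ fail)
(f) allowed
(g) allowed
(h) forbidden (parity, ΔL, ΔJ fail)
Total allowed: 2 of 8.

2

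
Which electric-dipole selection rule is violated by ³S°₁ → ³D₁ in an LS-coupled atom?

Initial level: S=1, L=0, J=1, parity odd. Final level: S=1, L=2, J=1, parity even.
Parity must change: odd → even — satisfied.
ΔS = 0: S: 1 → 1 — satisfied.
ΔL = 0, ±1 (not L=0↔0): L: 0 → 2, ΔL = +2 — violated.
ΔJ = 0, ±1 (not J=0↔0): J: 1 → 1, ΔJ = +0 — satisfied.

the ΔL = 0, ±1 rule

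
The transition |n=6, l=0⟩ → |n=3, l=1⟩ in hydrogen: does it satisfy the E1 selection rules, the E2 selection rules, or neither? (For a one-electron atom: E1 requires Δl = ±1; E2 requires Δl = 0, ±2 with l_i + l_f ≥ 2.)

E1

Δl = 1 − 0 = +1; l_i + l_f = 1.
E1 (Δl = ±1): satisfied.
E2 (Δl = 0,±2, l_i+l_f ≥ 2): not satisfied.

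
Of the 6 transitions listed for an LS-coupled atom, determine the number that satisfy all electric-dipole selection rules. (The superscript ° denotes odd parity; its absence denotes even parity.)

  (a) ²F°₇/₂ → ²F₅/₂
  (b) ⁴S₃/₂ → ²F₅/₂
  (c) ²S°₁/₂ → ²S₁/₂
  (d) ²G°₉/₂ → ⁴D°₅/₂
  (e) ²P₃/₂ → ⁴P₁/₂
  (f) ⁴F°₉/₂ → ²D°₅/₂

1

(a) allowed
(b) forbidden (parity, ΔS, ΔL fail)
(c) forbidden (ΔL fails)
(d) forbidden (parity, ΔS, ΔL, ΔJ fail)
(e) forbidden (parity, ΔS fail)
(f) forbidden (parity, ΔS, ΔJ fail)
Total allowed: 1 of 6.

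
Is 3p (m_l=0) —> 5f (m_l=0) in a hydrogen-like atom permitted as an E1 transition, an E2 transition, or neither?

E2

Δl = 3 − 1 = +2; l_i + l_f = 4.
Δm_l = +0.
E1 (Δl = ±1, |Δm_l| ≤ 1): not satisfied.
E2 (Δl = 0,±2, l_i+l_f ≥ 2, |Δm_l| ≤ 2): satisfied.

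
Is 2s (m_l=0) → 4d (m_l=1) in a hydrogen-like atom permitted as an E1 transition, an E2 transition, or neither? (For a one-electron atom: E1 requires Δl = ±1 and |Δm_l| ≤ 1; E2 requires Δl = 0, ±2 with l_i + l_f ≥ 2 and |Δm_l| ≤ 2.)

Δl = 2 − 0 = +2; l_i + l_f = 2.
Δm_l = +1.
E1 (Δl = ±1, |Δm_l| ≤ 1): not satisfied.
E2 (Δl = 0,±2, l_i+l_f ≥ 2, |Δm_l| ≤ 2): satisfied.

E2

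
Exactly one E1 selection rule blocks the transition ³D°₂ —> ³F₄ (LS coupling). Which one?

Parity must change: odd → even — satisfied.
ΔS = 0: S: 1 → 1 — satisfied.
ΔL = 0, ±1 (not L=0↔0): L: 2 → 3, ΔL = +1 — satisfied.
ΔJ = 0, ±1 (not J=0↔0): J: 2 → 4, ΔJ = +2 — violated.

the ΔJ = 0, ±1 rule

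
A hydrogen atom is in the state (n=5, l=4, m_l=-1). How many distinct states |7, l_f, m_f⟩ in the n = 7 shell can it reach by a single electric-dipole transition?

6

E1 requires Δl = ±1, so l_f ∈ {3, 5}; with 0 ≤ l_f ≤ n_f−1 = 6, the allowed l_f values are {3, 5}.
For l_f = 3: m_f ∈ {m_i−1, m_i, m_i+1} ∩ [−3, 3] = {-2, -1, 0} → 3 states.
For l_f = 5: m_f ∈ {m_i−1, m_i, m_i+1} ∩ [−5, 5] = {-2, -1, 0} → 3 states.
Total: 6.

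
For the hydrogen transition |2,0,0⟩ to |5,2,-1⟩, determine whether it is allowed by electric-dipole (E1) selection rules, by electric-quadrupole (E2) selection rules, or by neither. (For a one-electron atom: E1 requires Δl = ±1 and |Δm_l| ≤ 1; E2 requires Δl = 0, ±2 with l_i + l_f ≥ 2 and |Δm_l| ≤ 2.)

E2

Δl = 2 − 0 = +2; l_i + l_f = 2.
Δm_l = -1.
E1 (Δl = ±1, |Δm_l| ≤ 1): not satisfied.
E2 (Δl = 0,±2, l_i+l_f ≥ 2, |Δm_l| ≤ 2): satisfied.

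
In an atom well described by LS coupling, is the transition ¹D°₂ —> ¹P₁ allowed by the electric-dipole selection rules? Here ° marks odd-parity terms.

Parity must change: odd → even — satisfied.
ΔS = 0: S: 0 → 0 — satisfied.
ΔL = 0, ±1 (not L=0↔0): L: 2 → 1, ΔL = -1 — satisfied.
ΔJ = 0, ±1 (not J=0↔0): J: 2 → 1, ΔJ = -1 — satisfied.
All four E1 rules are satisfied.

allowed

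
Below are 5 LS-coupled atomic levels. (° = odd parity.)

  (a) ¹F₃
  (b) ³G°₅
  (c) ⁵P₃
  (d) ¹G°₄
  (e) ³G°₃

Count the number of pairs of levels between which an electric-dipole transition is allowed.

1

(a)–(b): forbidden (ΔS, ΔJ).
(a)–(c): forbidden (parity, ΔS, ΔL).
(a)–(d): allowed.
(a)–(e): forbidden (ΔS).
(b)–(c): forbidden (ΔS, ΔL, ΔJ).
(b)–(d): forbidden (parity, ΔS).
(b)–(e): forbidden (parity, ΔJ).
(c)–(d): forbidden (ΔS, ΔL).
(c)–(e): forbidden (ΔS, ΔL).
(d)–(e): forbidden (parity, ΔS).
Allowed pairs: 1 of 10.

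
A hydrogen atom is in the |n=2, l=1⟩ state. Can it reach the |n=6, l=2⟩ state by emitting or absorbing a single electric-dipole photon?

Δl = 2 − 1 = +1; the E1 rule Δl = ±1 is satisfied.
All E1 selection rules are satisfied.

allowed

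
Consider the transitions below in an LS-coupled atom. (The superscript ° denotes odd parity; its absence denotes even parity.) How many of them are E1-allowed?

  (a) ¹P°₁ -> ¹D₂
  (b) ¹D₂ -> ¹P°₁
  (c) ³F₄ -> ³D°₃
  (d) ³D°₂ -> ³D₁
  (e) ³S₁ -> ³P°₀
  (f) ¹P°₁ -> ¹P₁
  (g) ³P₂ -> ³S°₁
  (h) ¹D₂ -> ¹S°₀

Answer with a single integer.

(a) allowed
(b) allowed
(c) allowed
(d) allowed
(e) allowed
(f) allowed
(g) allowed
(h) forbidden (ΔL, ΔJ fail)
Total allowed: 7 of 8.

7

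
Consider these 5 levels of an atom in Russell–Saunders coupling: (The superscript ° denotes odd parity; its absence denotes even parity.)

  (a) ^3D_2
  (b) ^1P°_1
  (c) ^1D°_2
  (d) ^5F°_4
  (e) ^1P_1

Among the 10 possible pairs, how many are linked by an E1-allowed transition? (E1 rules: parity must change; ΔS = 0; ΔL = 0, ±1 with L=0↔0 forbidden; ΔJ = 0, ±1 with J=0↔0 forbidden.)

(a)–(b): forbidden (ΔS).
(a)–(c): forbidden (ΔS).
(a)–(d): forbidden (ΔS, ΔJ).
(a)–(e): forbidden (parity, ΔS).
(b)–(c): forbidden (parity).
(b)–(d): forbidden (parity, ΔS, ΔL, ΔJ).
(b)–(e): allowed.
(c)–(d): forbidden (parity, ΔS, ΔJ).
(c)–(e): allowed.
(d)–(e): forbidden (ΔS, ΔL, ΔJ).
Allowed pairs: 2 of 10.

2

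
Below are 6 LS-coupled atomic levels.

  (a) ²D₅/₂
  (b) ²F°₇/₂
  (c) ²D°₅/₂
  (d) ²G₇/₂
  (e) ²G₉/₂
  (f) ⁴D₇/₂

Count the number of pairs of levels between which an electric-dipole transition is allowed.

4

(a)–(b): allowed.
(a)–(c): allowed.
(a)–(d): forbidden (parity, ΔL).
(a)–(e): forbidden (parity, ΔL, ΔJ).
(a)–(f): forbidden (parity, ΔS).
(b)–(c): forbidden (parity).
(b)–(d): allowed.
(b)–(e): allowed.
(b)–(f): forbidden (ΔS).
(c)–(d): forbidden (ΔL).
(c)–(e): forbidden (ΔL, ΔJ).
(c)–(f): forbidden (ΔS).
(d)–(e): forbidden (parity).
(d)–(f): forbidden (parity, ΔS, ΔL).
(e)–(f): forbidden (parity, ΔS, ΔL).
Allowed pairs: 4 of 15.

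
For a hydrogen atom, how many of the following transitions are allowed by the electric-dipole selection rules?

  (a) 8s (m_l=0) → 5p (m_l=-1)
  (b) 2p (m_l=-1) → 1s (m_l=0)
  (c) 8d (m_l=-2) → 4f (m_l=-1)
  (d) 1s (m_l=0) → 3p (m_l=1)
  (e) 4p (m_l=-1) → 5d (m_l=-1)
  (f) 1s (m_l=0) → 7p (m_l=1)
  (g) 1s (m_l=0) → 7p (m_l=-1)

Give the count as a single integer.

7

(a) allowed
(b) allowed
(c) allowed
(d) allowed
(e) allowed
(f) allowed
(g) allowed
Total allowed: 7 of 7.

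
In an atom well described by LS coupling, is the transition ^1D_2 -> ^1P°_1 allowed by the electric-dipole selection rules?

allowed

Initial level: S=0, L=2, J=2, parity even. Final level: S=0, L=1, J=1, parity odd.
Parity must change: even → odd — ✓.
ΔS = 0: S: 0 → 0 — ✓.
ΔL = 0, ±1 (not L=0↔0): L: 2 → 1, ΔL = -1 — ✓.
ΔJ = 0, ±1 (not J=0↔0): J: 2 → 1, ΔJ = -1 — ✓.
All four E1 rules are satisfied.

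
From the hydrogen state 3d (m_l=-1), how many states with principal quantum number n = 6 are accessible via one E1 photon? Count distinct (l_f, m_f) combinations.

5

E1 requires Δl = ±1, so l_f ∈ {1, 3}; with 0 ≤ l_f ≤ n_f−1 = 5, the allowed l_f values are {1, 3}.
For l_f = 1: m_f ∈ {m_i−1, m_i, m_i+1} ∩ [−1, 1] = {-1, 0} → 2 states.
For l_f = 3: m_f ∈ {m_i−1, m_i, m_i+1} ∩ [−3, 3] = {-2, -1, 0} → 3 states.
Total: 5.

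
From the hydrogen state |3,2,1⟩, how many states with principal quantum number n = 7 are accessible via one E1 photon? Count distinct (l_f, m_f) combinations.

E1 requires Δl = ±1, so l_f ∈ {1, 3}; with 0 ≤ l_f ≤ n_f−1 = 6, the allowed l_f values are {1, 3}.
For l_f = 1: m_f ∈ {m_i−1, m_i, m_i+1} ∩ [−1, 1] = {0, 1} → 2 states.
For l_f = 3: m_f ∈ {m_i−1, m_i, m_i+1} ∩ [−3, 3] = {0, 1, 2} → 3 states.
Total: 5.

5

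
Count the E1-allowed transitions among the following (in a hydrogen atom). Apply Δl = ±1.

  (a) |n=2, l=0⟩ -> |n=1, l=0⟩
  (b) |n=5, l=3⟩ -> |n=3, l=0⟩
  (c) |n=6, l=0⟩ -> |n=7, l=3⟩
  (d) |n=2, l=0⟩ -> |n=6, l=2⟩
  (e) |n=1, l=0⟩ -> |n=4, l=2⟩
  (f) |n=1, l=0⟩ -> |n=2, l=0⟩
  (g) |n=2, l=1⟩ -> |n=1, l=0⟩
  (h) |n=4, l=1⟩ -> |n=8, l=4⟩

(a) forbidden — Δl = +0 (E1 requires Δl = ±1)
(b) forbidden — Δl = -3 (E1 requires Δl = ±1)
(c) forbidden — Δl = +3 (E1 requires Δl = ±1)
(d) forbidden — Δl = +2 (E1 requires Δl = ±1)
(e) forbidden — Δl = +2 (E1 requires Δl = ±1)
(f) forbidden — Δl = +0 (E1 requires Δl = ±1)
(g) allowed
(h) forbidden — Δl = +3 (E1 requires Δl = ±1)
Total allowed: 1 of 8.

1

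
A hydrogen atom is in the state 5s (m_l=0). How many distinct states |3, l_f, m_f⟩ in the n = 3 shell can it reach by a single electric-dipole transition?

3

E1 requires Δl = ±1, so l_f ∈ {-1, 1}; with 0 ≤ l_f ≤ n_f−1 = 2, the allowed l_f values are {1}.
For l_f = 1: m_f ∈ {m_i−1, m_i, m_i+1} ∩ [−1, 1] = {-1, 0, 1} → 3 states.
Total: 3.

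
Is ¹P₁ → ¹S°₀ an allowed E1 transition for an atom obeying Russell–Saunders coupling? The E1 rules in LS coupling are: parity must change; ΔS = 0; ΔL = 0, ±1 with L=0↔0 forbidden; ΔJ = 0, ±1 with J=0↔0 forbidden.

allowed

Parity must change: even → odd — satisfied.
ΔS = 0: S: 0 → 0 — satisfied.
ΔL = 0, ±1 (not L=0↔0): L: 1 → 0, ΔL = -1 — satisfied.
ΔJ = 0, ±1 (not J=0↔0): J: 1 → 0, ΔJ = -1 — satisfied.
All four E1 rules are satisfied.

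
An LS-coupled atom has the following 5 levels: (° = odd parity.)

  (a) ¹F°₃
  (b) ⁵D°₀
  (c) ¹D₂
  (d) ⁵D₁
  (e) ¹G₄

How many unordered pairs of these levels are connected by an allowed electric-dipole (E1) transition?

(a)–(b): forbidden (parity, ΔS, ΔJ).
(a)–(c): allowed.
(a)–(d): forbidden (ΔS, ΔJ).
(a)–(e): allowed.
(b)–(c): forbidden (ΔS, ΔJ).
(b)–(d): allowed.
(b)–(e): forbidden (ΔS, ΔL, ΔJ).
(c)–(d): forbidden (parity, ΔS).
(c)–(e): forbidden (parity, ΔL, ΔJ).
(d)–(e): forbidden (parity, ΔS, ΔL, ΔJ).
Allowed pairs: 3 of 10.

3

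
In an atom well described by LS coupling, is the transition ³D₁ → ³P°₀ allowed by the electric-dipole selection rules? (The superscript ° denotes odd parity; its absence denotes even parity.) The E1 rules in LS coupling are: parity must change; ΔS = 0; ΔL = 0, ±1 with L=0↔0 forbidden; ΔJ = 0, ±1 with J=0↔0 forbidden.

Parity must change: even → odd — satisfied.
ΔS = 0: S: 1 → 1 — satisfied.
ΔL = 0, ±1 (not L=0↔0): L: 2 → 1, ΔL = -1 — satisfied.
ΔJ = 0, ±1 (not J=0↔0): J: 1 → 0, ΔJ = -1 — satisfied.
All four E1 rules are satisfied.

allowed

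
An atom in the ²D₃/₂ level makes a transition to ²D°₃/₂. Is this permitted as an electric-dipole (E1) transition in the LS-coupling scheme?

allowed

Initial level: S=1/2, L=2, J=3/2, parity even. Final level: S=1/2, L=2, J=3/2, parity odd.
ΔL = 0, ±1 (not L=0↔0): L: 2 → 2, ΔL = +0 — ✓.
Parity must change: even → odd — ✓.
ΔS = 0: S: 1/2 → 1/2 — ✓.
ΔJ = 0, ±1 (not J=0↔0): J: 3/2 → 3/2, ΔJ = +0 — ✓.
All four E1 rules are satisfied.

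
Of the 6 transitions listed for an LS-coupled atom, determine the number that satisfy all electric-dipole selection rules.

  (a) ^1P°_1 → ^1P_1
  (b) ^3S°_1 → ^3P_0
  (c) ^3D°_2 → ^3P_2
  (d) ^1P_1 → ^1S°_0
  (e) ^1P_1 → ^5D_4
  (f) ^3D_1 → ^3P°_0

(a) allowed
(b) allowed
(c) allowed
(d) allowed
(e) forbidden (parity, ΔS, ΔJ fail)
(f) allowed
Total allowed: 5 of 6.

5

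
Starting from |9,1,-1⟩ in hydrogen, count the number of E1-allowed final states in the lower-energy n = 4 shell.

E1 requires Δl = ±1, so l_f ∈ {0, 2}; with 0 ≤ l_f ≤ n_f−1 = 3, the allowed l_f values are {0, 2}.
For l_f = 0: m_f ∈ {m_i−1, m_i, m_i+1} ∩ [−0, 0] = {0} → 1 state.
For l_f = 2: m_f ∈ {m_i−1, m_i, m_i+1} ∩ [−2, 2] = {-2, -1, 0} → 3 states.
Total: 4.

4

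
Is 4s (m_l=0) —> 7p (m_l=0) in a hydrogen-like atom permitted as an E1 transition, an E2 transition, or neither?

Δl = 1 − 0 = +1; l_i + l_f = 1.
Δm_l = +0.
E1 (Δl = ±1, |Δm_l| ≤ 1): satisfied.
E2 (Δl = 0,±2, l_i+l_f ≥ 2, |Δm_l| ≤ 2): not satisfied.

E1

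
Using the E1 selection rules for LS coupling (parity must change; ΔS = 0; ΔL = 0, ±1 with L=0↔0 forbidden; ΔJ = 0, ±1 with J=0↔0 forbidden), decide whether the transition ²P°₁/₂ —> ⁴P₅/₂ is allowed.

forbidden

Initial level: S=1/2, L=1, J=1/2, parity odd. Final level: S=3/2, L=1, J=5/2, parity even.
Parity must change: odd → even — satisfied.
ΔL = 0, ±1 (not L=0↔0): L: 1 → 1, ΔL = +0 — satisfied.
ΔJ = 0, ±1 (not J=0↔0): J: 1/2 → 5/2, ΔJ = +2 — violated.
ΔS = 0: S: 1/2 → 3/2 — violated.
Rule(s) violated: ΔS, ΔJ.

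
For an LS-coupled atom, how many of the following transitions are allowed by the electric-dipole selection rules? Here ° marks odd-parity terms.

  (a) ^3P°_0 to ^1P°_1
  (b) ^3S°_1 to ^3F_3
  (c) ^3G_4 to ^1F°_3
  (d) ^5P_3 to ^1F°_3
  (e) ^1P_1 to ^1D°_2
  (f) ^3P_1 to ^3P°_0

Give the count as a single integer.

2

(a) forbidden (parity, ΔS fail)
(b) forbidden (ΔL, ΔJ fail)
(c) forbidden (ΔS fails)
(d) forbidden (ΔS, ΔL fail)
(e) allowed
(f) allowed
Total allowed: 2 of 6.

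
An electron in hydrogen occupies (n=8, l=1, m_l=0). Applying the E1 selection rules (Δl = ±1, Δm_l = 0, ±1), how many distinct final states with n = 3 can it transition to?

4

E1 requires Δl = ±1, so l_f ∈ {0, 2}; with 0 ≤ l_f ≤ n_f−1 = 2, the allowed l_f values are {0, 2}.
For l_f = 0: m_f ∈ {m_i−1, m_i, m_i+1} ∩ [−0, 0] = {0} → 1 state.
For l_f = 2: m_f ∈ {m_i−1, m_i, m_i+1} ∩ [−2, 2] = {-1, 0, 1} → 3 states.
Total: 4.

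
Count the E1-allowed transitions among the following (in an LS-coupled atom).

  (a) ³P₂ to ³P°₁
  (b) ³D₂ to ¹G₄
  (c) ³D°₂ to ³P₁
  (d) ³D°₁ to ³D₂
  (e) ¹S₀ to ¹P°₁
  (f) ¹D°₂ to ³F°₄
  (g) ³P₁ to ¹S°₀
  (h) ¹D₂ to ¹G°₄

4

(a) allowed
(b) forbidden (parity, ΔS, ΔL, ΔJ fail)
(c) allowed
(d) allowed
(e) allowed
(f) forbidden (parity, ΔS, ΔJ fail)
(g) forbidden (ΔS fails)
(h) forbidden (ΔL, ΔJ fail)
Total allowed: 4 of 8.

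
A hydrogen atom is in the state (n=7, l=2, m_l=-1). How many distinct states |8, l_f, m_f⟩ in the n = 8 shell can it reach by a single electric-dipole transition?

E1 requires Δl = ±1, so l_f ∈ {1, 3}; with 0 ≤ l_f ≤ n_f−1 = 7, the allowed l_f values are {1, 3}.
For l_f = 1: m_f ∈ {m_i−1, m_i, m_i+1} ∩ [−1, 1] = {-1, 0} → 2 states.
For l_f = 3: m_f ∈ {m_i−1, m_i, m_i+1} ∩ [−3, 3] = {-2, -1, 0} → 3 states.
Total: 5.

5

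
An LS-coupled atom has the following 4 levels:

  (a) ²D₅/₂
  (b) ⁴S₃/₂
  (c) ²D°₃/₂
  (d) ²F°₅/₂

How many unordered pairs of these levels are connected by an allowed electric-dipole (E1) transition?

(a)–(b): forbidden (parity, ΔS, ΔL).
(a)–(c): allowed.
(a)–(d): allowed.
(b)–(c): forbidden (ΔS, ΔL).
(b)–(d): forbidden (ΔS, ΔL).
(c)–(d): forbidden (parity).
Allowed pairs: 2 of 6.

2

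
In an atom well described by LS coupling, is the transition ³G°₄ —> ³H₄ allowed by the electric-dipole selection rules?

allowed

Reading off the term symbols: S 1→1, L 4→5, J 4→4, parity odd→even.
Parity must change: odd → even — satisfied.
ΔS = 0: S: 1 → 1 — satisfied.
ΔL = 0, ±1 (not L=0↔0): L: 4 → 5, ΔL = +1 — satisfied.
ΔJ = 0, ±1 (not J=0↔0): J: 4 → 4, ΔJ = +0 — satisfied.
All four E1 rules are satisfied.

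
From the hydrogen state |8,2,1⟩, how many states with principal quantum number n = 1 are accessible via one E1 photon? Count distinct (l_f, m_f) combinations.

E1 requires l_f ∈ {1, 3}, but neither lies in [0, 0], so no final state is reachable.
Total: 0.

0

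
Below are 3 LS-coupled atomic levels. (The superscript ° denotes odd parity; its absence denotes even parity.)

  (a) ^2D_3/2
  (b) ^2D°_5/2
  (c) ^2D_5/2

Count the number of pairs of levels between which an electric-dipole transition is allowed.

(a)–(b): allowed.
(a)–(c): forbidden (parity).
(b)–(c): allowed.
Allowed pairs: 2 of 3.

2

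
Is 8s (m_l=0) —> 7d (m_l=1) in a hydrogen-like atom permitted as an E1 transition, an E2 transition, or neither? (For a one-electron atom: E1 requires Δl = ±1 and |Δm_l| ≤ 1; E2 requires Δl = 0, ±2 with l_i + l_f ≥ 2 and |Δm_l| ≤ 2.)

E2

Δl = 2 − 0 = +2; l_i + l_f = 2.
Δm_l = +1.
E1 (Δl = ±1, |Δm_l| ≤ 1): not satisfied.
E2 (Δl = 0,±2, l_i+l_f ≥ 2, |Δm_l| ≤ 2): satisfied.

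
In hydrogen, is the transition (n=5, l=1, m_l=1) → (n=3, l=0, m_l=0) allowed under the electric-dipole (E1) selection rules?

allowed

Δl = 0 − 1 = -1; the E1 rule Δl = ±1 is ✓.
Δm_l = 0 − (1) = -1. E1 requires Δm_l = 0, ±1: ✓.
All E1 selection rules are satisfied.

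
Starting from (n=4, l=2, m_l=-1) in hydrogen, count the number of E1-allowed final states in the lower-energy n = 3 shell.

2

E1 requires Δl = ±1, so l_f ∈ {1, 3}; with 0 ≤ l_f ≤ n_f−1 = 2, the allowed l_f values are {1}.
For l_f = 1: m_f ∈ {m_i−1, m_i, m_i+1} ∩ [−1, 1] = {-1, 0} → 2 states.
Total: 2.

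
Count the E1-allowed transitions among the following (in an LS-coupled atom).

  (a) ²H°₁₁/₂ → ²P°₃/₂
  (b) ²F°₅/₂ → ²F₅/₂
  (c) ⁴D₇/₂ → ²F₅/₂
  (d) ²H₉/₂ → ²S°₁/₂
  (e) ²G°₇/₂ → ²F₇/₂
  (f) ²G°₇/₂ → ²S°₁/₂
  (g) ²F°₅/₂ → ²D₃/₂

(a) forbidden (parity, ΔL, ΔJ fail)
(b) allowed
(c) forbidden (parity, ΔS fail)
(d) forbidden (ΔL, ΔJ fail)
(e) allowed
(f) forbidden (parity, ΔL, ΔJ fail)
(g) allowed
Total allowed: 3 of 7.

3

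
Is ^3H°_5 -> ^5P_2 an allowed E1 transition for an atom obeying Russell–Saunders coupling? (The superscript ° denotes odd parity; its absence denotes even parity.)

forbidden

Parity must change: odd → even — satisfied.
ΔS = 0: S: 1 → 2 — violated.
ΔL = 0, ±1 (not L=0↔0): L: 5 → 1, ΔL = -4 — violated.
ΔJ = 0, ±1 (not J=0↔0): J: 5 → 2, ΔJ = -3 — violated.
Rule(s) violated: ΔS, ΔL, ΔJ.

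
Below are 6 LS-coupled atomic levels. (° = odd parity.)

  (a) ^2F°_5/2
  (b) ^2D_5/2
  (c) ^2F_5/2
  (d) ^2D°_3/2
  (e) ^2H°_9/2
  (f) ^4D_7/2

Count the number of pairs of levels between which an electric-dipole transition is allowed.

(a)–(b): allowed.
(a)–(c): allowed.
(a)–(d): forbidden (parity).
(a)–(e): forbidden (parity, ΔL, ΔJ).
(a)–(f): forbidden (ΔS).
(b)–(c): forbidden (parity).
(b)–(d): allowed.
(b)–(e): forbidden (ΔL, ΔJ).
(b)–(f): forbidden (parity, ΔS).
(c)–(d): allowed.
(c)–(e): forbidden (ΔL, ΔJ).
(c)–(f): forbidden (parity, ΔS).
(d)–(e): forbidden (parity, ΔL, ΔJ).
(d)–(f): forbidden (ΔS, ΔJ).
(e)–(f): forbidden (ΔS, ΔL).
Allowed pairs: 4 of 15.

4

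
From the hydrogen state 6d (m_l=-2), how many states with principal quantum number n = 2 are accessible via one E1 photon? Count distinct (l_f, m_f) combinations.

1

E1 requires Δl = ±1, so l_f ∈ {1, 3}; with 0 ≤ l_f ≤ n_f−1 = 1, the allowed l_f values are {1}.
For l_f = 1: m_f ∈ {m_i−1, m_i, m_i+1} ∩ [−1, 1] = {-1} → 1 state.
Total: 1.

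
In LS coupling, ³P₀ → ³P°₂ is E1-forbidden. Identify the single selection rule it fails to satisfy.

Initial level: S=1, L=1, J=0, parity even. Final level: S=1, L=1, J=2, parity odd.
ΔJ = 0, ±1 (not J=0↔0): J: 0 → 2, ΔJ = +2 — ✗.
ΔS = 0: S: 1 → 1 — ✓.
Parity must change: even → odd — ✓.
ΔL = 0, ±1 (not L=0↔0): L: 1 → 1, ΔL = +0 — ✓.

the ΔJ = 0, ±1 rule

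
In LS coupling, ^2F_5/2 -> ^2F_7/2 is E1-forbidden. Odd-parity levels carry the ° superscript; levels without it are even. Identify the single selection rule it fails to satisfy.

ΔL = 0, ±1 (not L=0↔0): L: 3 → 3, ΔL = +0 — passes.
ΔJ = 0, ±1 (not J=0↔0): J: 5/2 → 7/2, ΔJ = +1 — passes.
Parity must change: even → even — fails.
ΔS = 0: S: 1/2 → 1/2 — passes.

parity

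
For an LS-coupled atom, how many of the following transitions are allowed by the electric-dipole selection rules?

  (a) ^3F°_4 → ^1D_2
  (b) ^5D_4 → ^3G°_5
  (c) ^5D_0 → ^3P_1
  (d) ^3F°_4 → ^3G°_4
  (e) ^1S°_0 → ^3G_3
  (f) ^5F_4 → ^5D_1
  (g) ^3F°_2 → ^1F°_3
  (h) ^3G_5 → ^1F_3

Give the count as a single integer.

(a) forbidden (ΔS, ΔJ fail)
(b) forbidden (ΔS, ΔL fail)
(c) forbidden (parity, ΔS fail)
(d) forbidden (parity fails)
(e) forbidden (ΔS, ΔL, ΔJ fail)
(f) forbidden (parity, ΔJ fail)
(g) forbidden (parity, ΔS fail)
(h) forbidden (parity, ΔS, ΔJ fail)
Total allowed: 0 of 8.

0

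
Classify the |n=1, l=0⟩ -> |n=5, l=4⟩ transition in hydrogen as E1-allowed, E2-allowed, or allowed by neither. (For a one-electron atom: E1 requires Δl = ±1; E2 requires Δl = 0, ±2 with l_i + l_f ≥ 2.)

Δl = 4 − 0 = +4; l_i + l_f = 4.
E1 (Δl = ±1): not satisfied.
E2 (Δl = 0,±2, l_i+l_f ≥ 2): not satisfied.

neither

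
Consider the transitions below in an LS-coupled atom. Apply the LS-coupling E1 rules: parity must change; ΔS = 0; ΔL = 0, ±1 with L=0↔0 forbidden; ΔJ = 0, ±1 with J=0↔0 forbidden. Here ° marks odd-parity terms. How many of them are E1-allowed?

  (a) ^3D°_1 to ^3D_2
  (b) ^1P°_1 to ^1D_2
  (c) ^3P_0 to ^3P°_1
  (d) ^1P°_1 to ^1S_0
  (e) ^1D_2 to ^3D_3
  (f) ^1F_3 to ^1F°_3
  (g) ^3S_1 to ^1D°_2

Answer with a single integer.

(a) allowed
(b) allowed
(c) allowed
(d) allowed
(e) forbidden (parity, ΔS fail)
(f) allowed
(g) forbidden (ΔS, ΔL fail)
Total allowed: 5 of 7.

5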